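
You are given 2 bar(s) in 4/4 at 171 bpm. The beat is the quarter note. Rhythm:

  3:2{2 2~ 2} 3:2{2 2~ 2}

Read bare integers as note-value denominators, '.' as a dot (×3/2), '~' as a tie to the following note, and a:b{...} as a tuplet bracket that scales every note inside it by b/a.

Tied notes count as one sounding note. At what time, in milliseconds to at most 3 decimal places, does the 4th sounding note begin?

1. 0.0ms @ 0 + 467.836ms (4/3)
2. 467.836ms @ 4/3 + 935.673ms (8/3)
3. 1403.509ms @ 4 + 467.836ms (4/3)
4. 1871.345ms @ 16/3 + 935.673ms (8/3)

note 4 onset = 16/3b = 1871.345ms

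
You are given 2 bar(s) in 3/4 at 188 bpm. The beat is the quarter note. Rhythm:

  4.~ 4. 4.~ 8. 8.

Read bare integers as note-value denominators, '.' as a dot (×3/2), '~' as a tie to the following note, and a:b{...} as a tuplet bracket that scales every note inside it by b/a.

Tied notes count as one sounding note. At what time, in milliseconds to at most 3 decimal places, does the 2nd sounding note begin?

1. 0.0ms @ 0 + 957.447ms (3)
2. 957.447ms @ 3 + 718.085ms (9/4)
3. 1675.532ms @ 21/4 + 239.362ms (3/4)

note 2 onset = 3b = 957.447ms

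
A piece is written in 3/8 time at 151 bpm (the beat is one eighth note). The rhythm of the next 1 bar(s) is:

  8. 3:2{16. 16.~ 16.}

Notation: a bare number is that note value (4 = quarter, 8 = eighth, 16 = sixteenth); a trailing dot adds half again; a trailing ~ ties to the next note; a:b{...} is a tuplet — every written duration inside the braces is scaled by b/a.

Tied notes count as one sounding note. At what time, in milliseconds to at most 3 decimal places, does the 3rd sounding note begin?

note 3 onset = 2b = 794.702ms

1. 0.0ms @ 0 + 596.026ms (3/2)
2. 596.026ms @ 3/2 + 198.675ms (1/2)
3. 794.702ms @ 2 + 397.351ms (1)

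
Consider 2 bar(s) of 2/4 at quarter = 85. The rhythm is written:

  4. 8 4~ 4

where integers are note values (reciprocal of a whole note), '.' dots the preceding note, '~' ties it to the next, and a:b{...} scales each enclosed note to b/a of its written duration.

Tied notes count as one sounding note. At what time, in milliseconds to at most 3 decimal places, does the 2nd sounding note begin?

1. 0.0ms @ 0 + 1058.824ms (3/2)
2. 1058.824ms @ 3/2 + 352.941ms (1/2)
3. 1411.765ms @ 2 + 1411.765ms (2)

note 2 onset = 3/2b = 1058.824ms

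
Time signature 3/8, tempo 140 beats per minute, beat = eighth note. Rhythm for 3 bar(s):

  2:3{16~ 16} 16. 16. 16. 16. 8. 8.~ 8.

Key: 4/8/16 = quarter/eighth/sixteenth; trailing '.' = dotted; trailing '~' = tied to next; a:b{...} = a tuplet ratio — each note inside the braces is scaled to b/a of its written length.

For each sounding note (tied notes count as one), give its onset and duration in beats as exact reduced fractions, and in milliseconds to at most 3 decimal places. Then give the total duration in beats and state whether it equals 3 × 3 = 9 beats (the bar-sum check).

1) 0.0ms=0b +642.857ms=3/2b
2) 642.857ms=3/2b +321.429ms=3/4b
3) 964.286ms=9/4b +321.429ms=3/4b
4) 1285.714ms=3b +321.429ms=3/4b
5) 1607.143ms=15/4b +321.429ms=3/4b
6) 1928.571ms=9/2b +642.857ms=3/2b
7) 2571.429ms=6b +1285.714ms=3b
Σ=9b of 9 (140bpm 3/8) — PASS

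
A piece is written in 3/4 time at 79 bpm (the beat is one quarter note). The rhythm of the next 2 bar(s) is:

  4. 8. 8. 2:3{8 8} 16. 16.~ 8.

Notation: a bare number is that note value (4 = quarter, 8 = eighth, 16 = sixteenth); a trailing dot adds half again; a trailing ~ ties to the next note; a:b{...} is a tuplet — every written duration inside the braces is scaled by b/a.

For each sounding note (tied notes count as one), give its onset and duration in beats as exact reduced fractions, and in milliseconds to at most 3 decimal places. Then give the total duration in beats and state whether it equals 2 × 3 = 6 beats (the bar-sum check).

1) 0.0ms=0b +1139.241ms=3/2b
2) 1139.241ms=3/2b +569.62ms=3/4b
3) 1708.861ms=9/4b +569.62ms=3/4b
4) 2278.481ms=3b +569.62ms=3/4b
5) 2848.101ms=15/4b +569.62ms=3/4b
6) 3417.722ms=9/2b +284.81ms=3/8b
7) 3702.532ms=39/8b +854.43ms=9/8b
Σ=6b of 6 (79bpm 3/4) — PASS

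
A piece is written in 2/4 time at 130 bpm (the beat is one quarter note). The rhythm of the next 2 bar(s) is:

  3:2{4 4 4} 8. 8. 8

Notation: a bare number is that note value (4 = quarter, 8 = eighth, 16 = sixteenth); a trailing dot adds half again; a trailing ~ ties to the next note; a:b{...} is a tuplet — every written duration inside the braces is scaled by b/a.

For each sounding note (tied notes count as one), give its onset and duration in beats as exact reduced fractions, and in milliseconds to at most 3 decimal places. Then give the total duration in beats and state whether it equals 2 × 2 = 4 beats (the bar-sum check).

1) 0.0ms=0b +307.692ms=2/3b
2) 307.692ms=2/3b +307.692ms=2/3b
3) 615.385ms=4/3b +307.692ms=2/3b
4) 923.077ms=2b +346.154ms=3/4b
5) 1269.231ms=11/4b +346.154ms=3/4b
6) 1615.385ms=7/2b +230.769ms=1/2b
Σ=4b of 4 (130bpm 2/4) — PASS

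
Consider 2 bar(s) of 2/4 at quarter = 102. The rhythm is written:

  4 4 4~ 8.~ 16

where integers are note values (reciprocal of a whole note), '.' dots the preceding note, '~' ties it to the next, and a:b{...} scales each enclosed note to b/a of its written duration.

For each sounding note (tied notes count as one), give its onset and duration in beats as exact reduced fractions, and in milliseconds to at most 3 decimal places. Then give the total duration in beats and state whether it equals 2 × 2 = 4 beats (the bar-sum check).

1) 0.0ms=0b +588.235ms=1b
2) 588.235ms=1b +588.235ms=1b
3) 1176.471ms=2b +1176.471ms=2b
Σ=4b of 4 (102bpm 2/4) — PASS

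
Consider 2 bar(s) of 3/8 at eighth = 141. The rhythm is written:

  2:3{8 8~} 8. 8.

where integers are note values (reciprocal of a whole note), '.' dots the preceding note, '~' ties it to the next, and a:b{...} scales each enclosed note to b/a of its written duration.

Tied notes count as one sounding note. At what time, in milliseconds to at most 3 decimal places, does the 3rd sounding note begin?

1. 0.0ms @ 0 + 638.298ms (3/2)
2. 638.298ms @ 3/2 + 1276.596ms (3)
3. 1914.894ms @ 9/2 + 638.298ms (3/2)

note 3 onset = 9/2b = 1914.894ms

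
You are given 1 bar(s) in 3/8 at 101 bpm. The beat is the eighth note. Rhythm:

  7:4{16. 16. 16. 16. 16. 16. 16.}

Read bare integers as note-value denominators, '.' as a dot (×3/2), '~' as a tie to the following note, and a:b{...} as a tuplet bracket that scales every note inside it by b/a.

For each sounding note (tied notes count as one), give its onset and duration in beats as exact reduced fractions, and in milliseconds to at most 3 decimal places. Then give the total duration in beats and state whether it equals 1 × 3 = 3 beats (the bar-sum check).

1) 0.0ms=0b +254.597ms=3/7b
2) 254.597ms=3/7b +254.597ms=3/7b
3) 509.194ms=6/7b +254.597ms=3/7b
4) 763.791ms=9/7b +254.597ms=3/7b
5) 1018.388ms=12/7b +254.597ms=3/7b
6) 1272.984ms=15/7b +254.597ms=3/7b
7) 1527.581ms=18/7b +254.597ms=3/7b
Σ=3b of 3 (101bpm 3/8) — PASS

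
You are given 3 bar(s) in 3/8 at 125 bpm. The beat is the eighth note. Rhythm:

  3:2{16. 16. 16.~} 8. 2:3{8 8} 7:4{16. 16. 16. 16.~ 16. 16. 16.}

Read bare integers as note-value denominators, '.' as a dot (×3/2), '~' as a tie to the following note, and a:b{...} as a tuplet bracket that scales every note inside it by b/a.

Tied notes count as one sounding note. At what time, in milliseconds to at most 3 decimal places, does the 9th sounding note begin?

note 9 onset = 51/7b = 3497.143ms

1. 0.0ms @ 0 + 240.0ms (1/2)
2. 240.0ms @ 1/2 + 240.0ms (1/2)
3. 480.0ms @ 1 + 960.0ms (2)
4. 1440.0ms @ 3 + 720.0ms (3/2)
5. 2160.0ms @ 9/2 + 720.0ms (3/2)
6. 2880.0ms @ 6 + 205.714ms (3/7)
7. 3085.714ms @ 45/7 + 205.714ms (3/7)
8. 3291.429ms @ 48/7 + 205.714ms (3/7)
9. 3497.143ms @ 51/7 + 411.429ms (6/7)
10. 3908.571ms @ 57/7 + 205.714ms (3/7)
11. 4114.286ms @ 60/7 + 205.714ms (3/7)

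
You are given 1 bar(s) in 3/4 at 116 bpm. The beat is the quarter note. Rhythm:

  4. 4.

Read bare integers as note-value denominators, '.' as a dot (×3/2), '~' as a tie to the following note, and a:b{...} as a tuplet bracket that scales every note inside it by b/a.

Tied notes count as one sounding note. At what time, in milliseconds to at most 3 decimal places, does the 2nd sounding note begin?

1. 0.0ms @ 0 + 775.862ms (3/2)
2. 775.862ms @ 3/2 + 775.862ms (3/2)

note 2 onset = 3/2b = 775.862ms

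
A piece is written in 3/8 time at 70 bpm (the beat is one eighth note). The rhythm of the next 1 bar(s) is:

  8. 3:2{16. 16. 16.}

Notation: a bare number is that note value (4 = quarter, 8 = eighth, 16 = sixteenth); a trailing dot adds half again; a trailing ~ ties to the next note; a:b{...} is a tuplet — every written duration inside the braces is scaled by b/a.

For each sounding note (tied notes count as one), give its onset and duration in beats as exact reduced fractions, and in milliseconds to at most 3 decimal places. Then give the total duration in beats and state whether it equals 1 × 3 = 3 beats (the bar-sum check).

1) 0.0ms=0b +1285.714ms=3/2b
2) 1285.714ms=3/2b +428.571ms=1/2b
3) 1714.286ms=2b +428.571ms=1/2b
4) 2142.857ms=5/2b +428.571ms=1/2b
Σ=3b of 3 (70bpm 3/8) — PASS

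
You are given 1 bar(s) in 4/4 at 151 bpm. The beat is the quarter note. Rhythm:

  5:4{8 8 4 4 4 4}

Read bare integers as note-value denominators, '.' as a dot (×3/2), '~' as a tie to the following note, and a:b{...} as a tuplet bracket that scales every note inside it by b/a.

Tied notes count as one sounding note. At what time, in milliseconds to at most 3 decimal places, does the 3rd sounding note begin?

1. 0.0ms @ 0 + 158.94ms (2/5)
2. 158.94ms @ 2/5 + 158.94ms (2/5)
3. 317.881ms @ 4/5 + 317.881ms (4/5)
4. 635.762ms @ 8/5 + 317.881ms (4/5)
5. 953.642ms @ 12/5 + 317.881ms (4/5)
6. 1271.523ms @ 16/5 + 317.881ms (4/5)

note 3 onset = 4/5b = 317.881ms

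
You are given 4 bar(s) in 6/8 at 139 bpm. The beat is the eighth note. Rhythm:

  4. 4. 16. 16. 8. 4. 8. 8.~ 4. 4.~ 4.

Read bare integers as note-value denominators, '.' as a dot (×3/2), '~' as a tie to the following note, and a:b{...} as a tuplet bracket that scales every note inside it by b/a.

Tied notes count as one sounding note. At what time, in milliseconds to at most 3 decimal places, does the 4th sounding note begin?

note 4 onset = 27/4b = 2913.669ms

1. 0.0ms @ 0 + 1294.964ms (3)
2. 1294.964ms @ 3 + 1294.964ms (3)
3. 2589.928ms @ 6 + 323.741ms (3/4)
4. 2913.669ms @ 27/4 + 323.741ms (3/4)
5. 3237.41ms @ 15/2 + 647.482ms (3/2)
6. 3884.892ms @ 9 + 1294.964ms (3)
7. 5179.856ms @ 12 + 647.482ms (3/2)
8. 5827.338ms @ 27/2 + 1942.446ms (9/2)
9. 7769.784ms @ 18 + 2589.928ms (6)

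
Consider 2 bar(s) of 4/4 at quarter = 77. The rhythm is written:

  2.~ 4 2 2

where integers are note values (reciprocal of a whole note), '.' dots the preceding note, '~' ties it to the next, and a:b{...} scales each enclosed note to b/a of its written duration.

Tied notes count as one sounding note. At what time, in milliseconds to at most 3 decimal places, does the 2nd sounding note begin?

note 2 onset = 4b = 3116.883ms

1. 0.0ms @ 0 + 3116.883ms (4)
2. 3116.883ms @ 4 + 1558.442ms (2)
3. 4675.325ms @ 6 + 1558.442ms (2)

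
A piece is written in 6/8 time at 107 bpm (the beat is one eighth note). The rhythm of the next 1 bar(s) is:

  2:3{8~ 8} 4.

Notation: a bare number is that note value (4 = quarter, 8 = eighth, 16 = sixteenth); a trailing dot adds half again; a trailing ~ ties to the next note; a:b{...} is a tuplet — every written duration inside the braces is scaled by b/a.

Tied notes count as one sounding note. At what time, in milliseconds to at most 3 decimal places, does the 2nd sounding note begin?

note 2 onset = 3b = 1682.243ms

1. 0.0ms @ 0 + 1682.243ms (3)
2. 1682.243ms @ 3 + 1682.243ms (3)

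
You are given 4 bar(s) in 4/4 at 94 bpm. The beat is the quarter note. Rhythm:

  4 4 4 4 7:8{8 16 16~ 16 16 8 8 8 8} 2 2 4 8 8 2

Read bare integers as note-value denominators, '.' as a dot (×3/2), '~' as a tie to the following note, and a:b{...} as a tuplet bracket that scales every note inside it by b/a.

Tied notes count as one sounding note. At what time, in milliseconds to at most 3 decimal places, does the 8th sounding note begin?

1. 0.0ms @ 0 + 638.298ms (1)
2. 638.298ms @ 1 + 638.298ms (1)
3. 1276.596ms @ 2 + 638.298ms (1)
4. 1914.894ms @ 3 + 638.298ms (1)
5. 2553.191ms @ 4 + 364.742ms (4/7)
6. 2917.933ms @ 32/7 + 182.371ms (2/7)
7. 3100.304ms @ 34/7 + 364.742ms (4/7)
8. 3465.046ms @ 38/7 + 182.371ms (2/7)
9. 3647.416ms @ 40/7 + 364.742ms (4/7)
10. 4012.158ms @ 44/7 + 364.742ms (4/7)
11. 4376.9ms @ 48/7 + 364.742ms (4/7)
12. 4741.641ms @ 52/7 + 364.742ms (4/7)
13. 5106.383ms @ 8 + 1276.596ms (2)
14. 6382.979ms @ 10 + 1276.596ms (2)
15. 7659.574ms @ 12 + 638.298ms (1)
16. 8297.872ms @ 13 + 319.149ms (1/2)
17. 8617.021ms @ 27/2 + 319.149ms (1/2)
18. 8936.17ms @ 14 + 1276.596ms (2)

note 8 onset = 38/7b = 3465.046ms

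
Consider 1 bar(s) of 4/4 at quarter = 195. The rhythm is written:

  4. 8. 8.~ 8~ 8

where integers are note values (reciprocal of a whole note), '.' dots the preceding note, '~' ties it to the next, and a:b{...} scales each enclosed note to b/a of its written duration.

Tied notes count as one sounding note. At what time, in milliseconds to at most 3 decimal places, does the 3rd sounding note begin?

note 3 onset = 9/4b = 692.308ms

1. 0.0ms @ 0 + 461.538ms (3/2)
2. 461.538ms @ 3/2 + 230.769ms (3/4)
3. 692.308ms @ 9/4 + 538.462ms (7/4)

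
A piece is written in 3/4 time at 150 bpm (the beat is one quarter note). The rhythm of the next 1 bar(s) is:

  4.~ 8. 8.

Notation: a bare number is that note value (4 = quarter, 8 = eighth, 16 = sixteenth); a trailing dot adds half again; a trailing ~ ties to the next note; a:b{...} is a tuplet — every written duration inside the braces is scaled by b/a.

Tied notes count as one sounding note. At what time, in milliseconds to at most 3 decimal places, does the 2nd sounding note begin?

1. 0.0ms @ 0 + 900.0ms (9/4)
2. 900.0ms @ 9/4 + 300.0ms (3/4)

note 2 onset = 9/4b = 900.0ms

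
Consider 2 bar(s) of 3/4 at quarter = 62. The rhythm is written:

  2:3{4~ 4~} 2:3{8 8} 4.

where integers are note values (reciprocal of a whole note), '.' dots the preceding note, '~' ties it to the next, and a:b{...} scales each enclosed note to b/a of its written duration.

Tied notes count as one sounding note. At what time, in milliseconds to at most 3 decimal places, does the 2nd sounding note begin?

note 2 onset = 15/4b = 3629.032ms

1. 0.0ms @ 0 + 3629.032ms (15/4)
2. 3629.032ms @ 15/4 + 725.806ms (3/4)
3. 4354.839ms @ 9/2 + 1451.613ms (3/2)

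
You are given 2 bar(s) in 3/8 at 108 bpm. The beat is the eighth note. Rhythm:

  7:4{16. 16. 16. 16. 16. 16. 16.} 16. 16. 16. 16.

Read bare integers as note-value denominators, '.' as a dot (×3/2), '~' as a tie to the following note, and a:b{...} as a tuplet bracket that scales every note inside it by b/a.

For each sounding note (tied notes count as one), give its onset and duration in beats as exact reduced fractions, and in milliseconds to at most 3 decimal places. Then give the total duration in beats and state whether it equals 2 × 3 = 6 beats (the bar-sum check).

1) 0.0ms=0b +238.095ms=3/7b
2) 238.095ms=3/7b +238.095ms=3/7b
3) 476.19ms=6/7b +238.095ms=3/7b
4) 714.286ms=9/7b +238.095ms=3/7b
5) 952.381ms=12/7b +238.095ms=3/7b
6) 1190.476ms=15/7b +238.095ms=3/7b
7) 1428.571ms=18/7b +238.095ms=3/7b
8) 1666.667ms=3b +416.667ms=3/4b
9) 2083.333ms=15/4b +416.667ms=3/4b
10) 2500.0ms=9/2b +416.667ms=3/4b
11) 2916.667ms=21/4b +416.667ms=3/4b
Σ=6b of 6 (108bpm 3/8) — PASS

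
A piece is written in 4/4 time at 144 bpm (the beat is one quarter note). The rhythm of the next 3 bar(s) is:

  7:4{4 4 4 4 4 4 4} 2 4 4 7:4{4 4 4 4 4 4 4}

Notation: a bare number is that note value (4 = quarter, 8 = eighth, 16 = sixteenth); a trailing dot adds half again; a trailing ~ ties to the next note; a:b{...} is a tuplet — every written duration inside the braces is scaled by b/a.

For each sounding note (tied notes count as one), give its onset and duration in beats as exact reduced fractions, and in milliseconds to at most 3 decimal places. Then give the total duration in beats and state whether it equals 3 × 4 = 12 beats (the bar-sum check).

1) 0.0ms=0b +238.095ms=4/7b
2) 238.095ms=4/7b +238.095ms=4/7b
3) 476.19ms=8/7b +238.095ms=4/7b
4) 714.286ms=12/7b +238.095ms=4/7b
5) 952.381ms=16/7b +238.095ms=4/7b
6) 1190.476ms=20/7b +238.095ms=4/7b
7) 1428.571ms=24/7b +238.095ms=4/7b
8) 1666.667ms=4b +833.333ms=2b
9) 2500.0ms=6b +416.667ms=1b
10) 2916.667ms=7b +416.667ms=1b
11) 3333.333ms=8b +238.095ms=4/7b
12) 3571.429ms=60/7b +238.095ms=4/7b
13) 3809.524ms=64/7b +238.095ms=4/7b
14) 4047.619ms=68/7b +238.095ms=4/7b
15) 4285.714ms=72/7b +238.095ms=4/7b
16) 4523.81ms=76/7b +238.095ms=4/7b
17) 4761.905ms=80/7b +238.095ms=4/7b
Σ=12b of 12 (144bpm 4/4) — PASS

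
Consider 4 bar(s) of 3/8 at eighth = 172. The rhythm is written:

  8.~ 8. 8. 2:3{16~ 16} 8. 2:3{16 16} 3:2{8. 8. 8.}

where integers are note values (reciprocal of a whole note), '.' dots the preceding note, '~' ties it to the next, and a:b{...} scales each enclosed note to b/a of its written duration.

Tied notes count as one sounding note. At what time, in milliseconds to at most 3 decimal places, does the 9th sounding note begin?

1. 0.0ms @ 0 + 1046.512ms (3)
2. 1046.512ms @ 3 + 523.256ms (3/2)
3. 1569.767ms @ 9/2 + 523.256ms (3/2)
4. 2093.023ms @ 6 + 523.256ms (3/2)
5. 2616.279ms @ 15/2 + 261.628ms (3/4)
6. 2877.907ms @ 33/4 + 261.628ms (3/4)
7. 3139.535ms @ 9 + 348.837ms (1)
8. 3488.372ms @ 10 + 348.837ms (1)
9. 3837.209ms @ 11 + 348.837ms (1)

note 9 onset = 11b = 3837.209ms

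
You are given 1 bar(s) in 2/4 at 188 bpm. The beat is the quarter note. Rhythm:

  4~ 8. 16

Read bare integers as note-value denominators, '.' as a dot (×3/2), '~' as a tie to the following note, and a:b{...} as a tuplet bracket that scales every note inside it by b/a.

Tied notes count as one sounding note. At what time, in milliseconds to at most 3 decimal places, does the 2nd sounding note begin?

note 2 onset = 7/4b = 558.511ms

1. 0.0ms @ 0 + 558.511ms (7/4)
2. 558.511ms @ 7/4 + 79.787ms (1/4)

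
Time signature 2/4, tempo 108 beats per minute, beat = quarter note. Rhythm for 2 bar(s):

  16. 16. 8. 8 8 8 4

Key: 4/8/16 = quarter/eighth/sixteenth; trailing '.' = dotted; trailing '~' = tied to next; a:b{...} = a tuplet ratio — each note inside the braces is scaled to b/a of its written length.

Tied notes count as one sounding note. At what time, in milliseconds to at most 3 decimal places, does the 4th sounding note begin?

note 4 onset = 3/2b = 833.333ms

1. 0.0ms @ 0 + 208.333ms (3/8)
2. 208.333ms @ 3/8 + 208.333ms (3/8)
3. 416.667ms @ 3/4 + 416.667ms (3/4)
4. 833.333ms @ 3/2 + 277.778ms (1/2)
5. 1111.111ms @ 2 + 277.778ms (1/2)
6. 1388.889ms @ 5/2 + 277.778ms (1/2)
7. 1666.667ms @ 3 + 555.556ms (1)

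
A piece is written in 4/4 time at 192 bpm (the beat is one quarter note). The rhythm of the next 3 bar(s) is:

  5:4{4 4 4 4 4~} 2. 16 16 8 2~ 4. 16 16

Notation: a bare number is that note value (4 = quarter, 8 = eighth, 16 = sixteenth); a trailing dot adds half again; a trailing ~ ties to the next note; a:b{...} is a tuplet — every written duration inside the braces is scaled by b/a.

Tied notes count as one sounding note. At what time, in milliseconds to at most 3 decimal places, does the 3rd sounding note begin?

note 3 onset = 8/5b = 500.0ms

1. 0.0ms @ 0 + 250.0ms (4/5)
2. 250.0ms @ 4/5 + 250.0ms (4/5)
3. 500.0ms @ 8/5 + 250.0ms (4/5)
4. 750.0ms @ 12/5 + 250.0ms (4/5)
5. 1000.0ms @ 16/5 + 1187.5ms (19/5)
6. 2187.5ms @ 7 + 78.125ms (1/4)
7. 2265.625ms @ 29/4 + 78.125ms (1/4)
8. 2343.75ms @ 15/2 + 156.25ms (1/2)
9. 2500.0ms @ 8 + 1093.75ms (7/2)
10. 3593.75ms @ 23/2 + 78.125ms (1/4)
11. 3671.875ms @ 47/4 + 78.125ms (1/4)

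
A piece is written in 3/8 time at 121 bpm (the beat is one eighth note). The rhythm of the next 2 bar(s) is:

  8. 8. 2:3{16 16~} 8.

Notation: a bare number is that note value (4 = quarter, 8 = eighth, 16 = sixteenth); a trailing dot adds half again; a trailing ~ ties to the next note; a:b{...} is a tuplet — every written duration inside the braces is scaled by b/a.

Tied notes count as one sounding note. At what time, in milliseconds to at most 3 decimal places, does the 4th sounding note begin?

note 4 onset = 15/4b = 1859.504ms

1. 0.0ms @ 0 + 743.802ms (3/2)
2. 743.802ms @ 3/2 + 743.802ms (3/2)
3. 1487.603ms @ 3 + 371.901ms (3/4)
4. 1859.504ms @ 15/4 + 1115.702ms (9/4)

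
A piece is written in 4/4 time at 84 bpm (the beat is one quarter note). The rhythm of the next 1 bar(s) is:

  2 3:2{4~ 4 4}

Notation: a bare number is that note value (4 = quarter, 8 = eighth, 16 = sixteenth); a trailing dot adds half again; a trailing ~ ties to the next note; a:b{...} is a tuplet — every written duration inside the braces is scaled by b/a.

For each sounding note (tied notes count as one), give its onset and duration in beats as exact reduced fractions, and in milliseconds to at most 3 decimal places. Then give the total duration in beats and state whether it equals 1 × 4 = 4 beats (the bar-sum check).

1) 0.0ms=0b +1428.571ms=2b
2) 1428.571ms=2b +952.381ms=4/3b
3) 2380.952ms=10/3b +476.19ms=2/3b
Σ=4b of 4 (84bpm 4/4) — PASS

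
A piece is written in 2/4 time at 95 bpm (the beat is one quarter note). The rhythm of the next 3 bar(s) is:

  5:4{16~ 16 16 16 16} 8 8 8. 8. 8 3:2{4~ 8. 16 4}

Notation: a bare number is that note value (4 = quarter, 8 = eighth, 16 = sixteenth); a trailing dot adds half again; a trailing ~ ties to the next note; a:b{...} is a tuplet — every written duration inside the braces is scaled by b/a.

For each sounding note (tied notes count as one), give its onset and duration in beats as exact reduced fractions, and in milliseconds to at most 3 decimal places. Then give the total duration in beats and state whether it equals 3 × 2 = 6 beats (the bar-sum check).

1) 0.0ms=0b +252.632ms=2/5b
2) 252.632ms=2/5b +126.316ms=1/5b
3) 378.947ms=3/5b +126.316ms=1/5b
4) 505.263ms=4/5b +126.316ms=1/5b
5) 631.579ms=1b +315.789ms=1/2b
6) 947.368ms=3/2b +315.789ms=1/2b
7) 1263.158ms=2b +473.684ms=3/4b
8) 1736.842ms=11/4b +473.684ms=3/4b
9) 2210.526ms=7/2b +315.789ms=1/2b
10) 2526.316ms=4b +736.842ms=7/6b
11) 3263.158ms=31/6b +105.263ms=1/6b
12) 3368.421ms=16/3b +421.053ms=2/3b
Σ=6b of 6 (95bpm 2/4) — PASS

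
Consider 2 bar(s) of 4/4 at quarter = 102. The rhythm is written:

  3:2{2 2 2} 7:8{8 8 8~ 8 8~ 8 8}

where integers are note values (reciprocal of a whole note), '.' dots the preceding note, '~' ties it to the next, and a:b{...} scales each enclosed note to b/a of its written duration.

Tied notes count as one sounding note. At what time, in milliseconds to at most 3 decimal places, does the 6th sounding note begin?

1. 0.0ms @ 0 + 784.314ms (4/3)
2. 784.314ms @ 4/3 + 784.314ms (4/3)
3. 1568.627ms @ 8/3 + 784.314ms (4/3)
4. 2352.941ms @ 4 + 336.134ms (4/7)
5. 2689.076ms @ 32/7 + 336.134ms (4/7)
6. 3025.21ms @ 36/7 + 672.269ms (8/7)
7. 3697.479ms @ 44/7 + 672.269ms (8/7)
8. 4369.748ms @ 52/7 + 336.134ms (4/7)

note 6 onset = 36/7b = 3025.21ms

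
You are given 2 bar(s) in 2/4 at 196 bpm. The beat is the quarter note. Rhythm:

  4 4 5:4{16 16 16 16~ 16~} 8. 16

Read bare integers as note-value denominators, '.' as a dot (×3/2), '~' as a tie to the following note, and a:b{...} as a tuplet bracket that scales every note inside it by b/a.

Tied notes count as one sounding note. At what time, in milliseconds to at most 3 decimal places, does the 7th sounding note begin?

note 7 onset = 15/4b = 1147.959ms

1. 0.0ms @ 0 + 306.122ms (1)
2. 306.122ms @ 1 + 306.122ms (1)
3. 612.245ms @ 2 + 61.224ms (1/5)
4. 673.469ms @ 11/5 + 61.224ms (1/5)
5. 734.694ms @ 12/5 + 61.224ms (1/5)
6. 795.918ms @ 13/5 + 352.041ms (23/20)
7. 1147.959ms @ 15/4 + 76.531ms (1/4)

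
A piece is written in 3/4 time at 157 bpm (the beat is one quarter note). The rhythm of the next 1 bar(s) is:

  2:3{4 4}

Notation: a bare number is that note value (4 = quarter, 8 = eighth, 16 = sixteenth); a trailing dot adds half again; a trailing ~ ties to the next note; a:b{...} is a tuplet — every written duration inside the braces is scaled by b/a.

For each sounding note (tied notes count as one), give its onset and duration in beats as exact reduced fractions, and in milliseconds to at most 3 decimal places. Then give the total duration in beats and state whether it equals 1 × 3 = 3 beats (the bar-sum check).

1) 0.0ms=0b +573.248ms=3/2b
2) 573.248ms=3/2b +573.248ms=3/2b
Σ=3b of 3 (157bpm 3/4) — PASS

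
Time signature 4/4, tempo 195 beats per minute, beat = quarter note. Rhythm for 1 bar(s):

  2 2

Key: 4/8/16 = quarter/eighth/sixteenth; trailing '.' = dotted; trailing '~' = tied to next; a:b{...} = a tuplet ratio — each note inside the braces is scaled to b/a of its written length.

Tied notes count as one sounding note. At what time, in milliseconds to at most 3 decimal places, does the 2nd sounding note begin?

1. 0.0ms @ 0 + 615.385ms (2)
2. 615.385ms @ 2 + 615.385ms (2)

note 2 onset = 2b = 615.385ms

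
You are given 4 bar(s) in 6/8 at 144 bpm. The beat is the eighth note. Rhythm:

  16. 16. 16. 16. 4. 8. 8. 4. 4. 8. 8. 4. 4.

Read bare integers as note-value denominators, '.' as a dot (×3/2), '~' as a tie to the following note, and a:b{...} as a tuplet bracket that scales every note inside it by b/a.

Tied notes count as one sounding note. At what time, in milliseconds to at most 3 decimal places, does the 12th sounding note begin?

1. 0.0ms @ 0 + 312.5ms (3/4)
2. 312.5ms @ 3/4 + 312.5ms (3/4)
3. 625.0ms @ 3/2 + 312.5ms (3/4)
4. 937.5ms @ 9/4 + 312.5ms (3/4)
5. 1250.0ms @ 3 + 1250.0ms (3)
6. 2500.0ms @ 6 + 625.0ms (3/2)
7. 3125.0ms @ 15/2 + 625.0ms (3/2)
8. 3750.0ms @ 9 + 1250.0ms (3)
9. 5000.0ms @ 12 + 1250.0ms (3)
10. 6250.0ms @ 15 + 625.0ms (3/2)
11. 6875.0ms @ 33/2 + 625.0ms (3/2)
12. 7500.0ms @ 18 + 1250.0ms (3)
13. 8750.0ms @ 21 + 1250.0ms (3)

note 12 onset = 18b = 7500.0ms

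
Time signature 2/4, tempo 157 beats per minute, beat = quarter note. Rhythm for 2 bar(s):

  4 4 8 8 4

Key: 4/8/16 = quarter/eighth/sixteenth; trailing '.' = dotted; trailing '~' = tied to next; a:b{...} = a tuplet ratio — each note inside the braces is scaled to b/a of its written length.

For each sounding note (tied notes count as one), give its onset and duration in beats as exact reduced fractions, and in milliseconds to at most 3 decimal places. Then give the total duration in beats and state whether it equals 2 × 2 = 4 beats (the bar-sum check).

1) 0.0ms=0b +382.166ms=1b
2) 382.166ms=1b +382.166ms=1b
3) 764.331ms=2b +191.083ms=1/2b
4) 955.414ms=5/2b +191.083ms=1/2b
5) 1146.497ms=3b +382.166ms=1b
Σ=4b of 4 (157bpm 2/4) — PASS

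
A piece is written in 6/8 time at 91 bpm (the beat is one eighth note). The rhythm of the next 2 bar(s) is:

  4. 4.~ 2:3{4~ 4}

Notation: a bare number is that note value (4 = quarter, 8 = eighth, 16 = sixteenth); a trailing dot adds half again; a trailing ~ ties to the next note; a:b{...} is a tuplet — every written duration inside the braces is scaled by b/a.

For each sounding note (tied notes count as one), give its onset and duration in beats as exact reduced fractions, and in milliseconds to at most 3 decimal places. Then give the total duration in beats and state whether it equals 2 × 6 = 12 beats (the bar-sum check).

1) 0.0ms=0b +1978.022ms=3b
2) 1978.022ms=3b +5934.066ms=9b
Σ=12b of 12 (91bpm 6/8) — PASS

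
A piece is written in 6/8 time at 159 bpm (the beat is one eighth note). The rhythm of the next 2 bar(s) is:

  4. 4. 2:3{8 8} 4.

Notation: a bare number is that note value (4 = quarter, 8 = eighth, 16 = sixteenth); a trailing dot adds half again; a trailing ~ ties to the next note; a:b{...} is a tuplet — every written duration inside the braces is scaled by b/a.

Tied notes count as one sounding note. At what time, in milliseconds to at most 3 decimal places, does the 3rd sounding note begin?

1. 0.0ms @ 0 + 1132.075ms (3)
2. 1132.075ms @ 3 + 1132.075ms (3)
3. 2264.151ms @ 6 + 566.038ms (3/2)
4. 2830.189ms @ 15/2 + 566.038ms (3/2)
5. 3396.226ms @ 9 + 1132.075ms (3)

note 3 onset = 6b = 2264.151ms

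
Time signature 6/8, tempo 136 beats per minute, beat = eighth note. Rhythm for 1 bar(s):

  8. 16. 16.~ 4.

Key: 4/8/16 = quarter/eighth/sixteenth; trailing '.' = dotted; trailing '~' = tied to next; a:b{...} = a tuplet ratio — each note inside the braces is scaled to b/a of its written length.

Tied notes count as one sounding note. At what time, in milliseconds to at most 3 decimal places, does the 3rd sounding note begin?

note 3 onset = 9/4b = 992.647ms

1. 0.0ms @ 0 + 661.765ms (3/2)
2. 661.765ms @ 3/2 + 330.882ms (3/4)
3. 992.647ms @ 9/4 + 1654.412ms (15/4)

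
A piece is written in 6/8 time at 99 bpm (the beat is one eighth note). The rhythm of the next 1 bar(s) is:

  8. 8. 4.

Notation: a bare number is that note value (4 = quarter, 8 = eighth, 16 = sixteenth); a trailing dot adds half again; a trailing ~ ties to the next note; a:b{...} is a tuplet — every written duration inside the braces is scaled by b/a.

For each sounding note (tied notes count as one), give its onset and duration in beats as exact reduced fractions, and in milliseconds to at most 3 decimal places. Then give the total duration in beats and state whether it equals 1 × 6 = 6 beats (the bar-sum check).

1) 0.0ms=0b +909.091ms=3/2b
2) 909.091ms=3/2b +909.091ms=3/2b
3) 1818.182ms=3b +1818.182ms=3b
Σ=6b of 6 (99bpm 6/8) — PASS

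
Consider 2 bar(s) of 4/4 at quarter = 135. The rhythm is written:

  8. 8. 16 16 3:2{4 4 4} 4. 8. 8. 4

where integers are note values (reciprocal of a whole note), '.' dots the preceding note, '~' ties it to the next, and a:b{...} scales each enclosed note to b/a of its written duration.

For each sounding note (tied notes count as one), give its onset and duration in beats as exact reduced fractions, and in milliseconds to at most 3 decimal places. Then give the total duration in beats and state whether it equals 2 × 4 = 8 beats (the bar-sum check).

1) 0.0ms=0b +333.333ms=3/4b
2) 333.333ms=3/4b +333.333ms=3/4b
3) 666.667ms=3/2b +111.111ms=1/4b
4) 777.778ms=7/4b +111.111ms=1/4b
5) 888.889ms=2b +296.296ms=2/3b
6) 1185.185ms=8/3b +296.296ms=2/3b
7) 1481.481ms=10/3b +296.296ms=2/3b
8) 1777.778ms=4b +666.667ms=3/2b
9) 2444.444ms=11/2b +333.333ms=3/4b
10) 2777.778ms=25/4b +333.333ms=3/4b
11) 3111.111ms=7b +444.444ms=1b
Σ=8b of 8 (135bpm 4/4) — PASS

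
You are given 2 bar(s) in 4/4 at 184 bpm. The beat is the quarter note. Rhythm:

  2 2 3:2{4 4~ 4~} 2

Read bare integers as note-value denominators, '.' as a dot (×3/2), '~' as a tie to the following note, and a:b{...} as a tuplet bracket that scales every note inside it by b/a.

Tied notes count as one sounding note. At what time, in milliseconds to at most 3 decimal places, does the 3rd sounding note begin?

note 3 onset = 4b = 1304.348ms

1. 0.0ms @ 0 + 652.174ms (2)
2. 652.174ms @ 2 + 652.174ms (2)
3. 1304.348ms @ 4 + 217.391ms (2/3)
4. 1521.739ms @ 14/3 + 1086.957ms (10/3)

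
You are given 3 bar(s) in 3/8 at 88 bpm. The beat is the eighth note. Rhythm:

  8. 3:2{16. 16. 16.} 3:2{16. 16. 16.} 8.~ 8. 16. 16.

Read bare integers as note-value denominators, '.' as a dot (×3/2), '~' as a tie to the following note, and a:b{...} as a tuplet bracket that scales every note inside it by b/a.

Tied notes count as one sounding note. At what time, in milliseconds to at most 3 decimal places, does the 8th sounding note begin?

note 8 onset = 9/2b = 3068.182ms

1. 0.0ms @ 0 + 1022.727ms (3/2)
2. 1022.727ms @ 3/2 + 340.909ms (1/2)
3. 1363.636ms @ 2 + 340.909ms (1/2)
4. 1704.545ms @ 5/2 + 340.909ms (1/2)
5. 2045.455ms @ 3 + 340.909ms (1/2)
6. 2386.364ms @ 7/2 + 340.909ms (1/2)
7. 2727.273ms @ 4 + 340.909ms (1/2)
8. 3068.182ms @ 9/2 + 2045.455ms (3)
9. 5113.636ms @ 15/2 + 511.364ms (3/4)
10. 5625.0ms @ 33/4 + 511.364ms (3/4)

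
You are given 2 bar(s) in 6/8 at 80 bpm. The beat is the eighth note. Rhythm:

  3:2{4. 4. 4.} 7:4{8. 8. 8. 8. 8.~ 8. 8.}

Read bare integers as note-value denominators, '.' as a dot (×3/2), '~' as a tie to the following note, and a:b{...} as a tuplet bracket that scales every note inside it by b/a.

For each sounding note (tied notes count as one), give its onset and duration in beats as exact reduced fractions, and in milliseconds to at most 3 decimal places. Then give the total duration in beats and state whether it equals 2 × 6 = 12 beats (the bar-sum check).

1) 0.0ms=0b +1500.0ms=2b
2) 1500.0ms=2b +1500.0ms=2b
3) 3000.0ms=4b +1500.0ms=2b
4) 4500.0ms=6b +642.857ms=6/7b
5) 5142.857ms=48/7b +642.857ms=6/7b
6) 5785.714ms=54/7b +642.857ms=6/7b
7) 6428.571ms=60/7b +642.857ms=6/7b
8) 7071.429ms=66/7b +1285.714ms=12/7b
9) 8357.143ms=78/7b +642.857ms=6/7b
Σ=12b of 12 (80bpm 6/8) — PASS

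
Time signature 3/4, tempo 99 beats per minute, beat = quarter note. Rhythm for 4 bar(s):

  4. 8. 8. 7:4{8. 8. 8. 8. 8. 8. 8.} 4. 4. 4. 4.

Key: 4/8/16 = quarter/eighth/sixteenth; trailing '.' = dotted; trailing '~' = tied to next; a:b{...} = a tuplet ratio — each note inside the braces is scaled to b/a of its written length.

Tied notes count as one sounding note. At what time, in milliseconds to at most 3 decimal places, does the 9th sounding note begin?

note 9 onset = 36/7b = 3116.883ms

1. 0.0ms @ 0 + 909.091ms (3/2)
2. 909.091ms @ 3/2 + 454.545ms (3/4)
3. 1363.636ms @ 9/4 + 454.545ms (3/4)
4. 1818.182ms @ 3 + 259.74ms (3/7)
5. 2077.922ms @ 24/7 + 259.74ms (3/7)
6. 2337.662ms @ 27/7 + 259.74ms (3/7)
7. 2597.403ms @ 30/7 + 259.74ms (3/7)
8. 2857.143ms @ 33/7 + 259.74ms (3/7)
9. 3116.883ms @ 36/7 + 259.74ms (3/7)
10. 3376.623ms @ 39/7 + 259.74ms (3/7)
11. 3636.364ms @ 6 + 909.091ms (3/2)
12. 4545.455ms @ 15/2 + 909.091ms (3/2)
13. 5454.545ms @ 9 + 909.091ms (3/2)
14. 6363.636ms @ 21/2 + 909.091ms (3/2)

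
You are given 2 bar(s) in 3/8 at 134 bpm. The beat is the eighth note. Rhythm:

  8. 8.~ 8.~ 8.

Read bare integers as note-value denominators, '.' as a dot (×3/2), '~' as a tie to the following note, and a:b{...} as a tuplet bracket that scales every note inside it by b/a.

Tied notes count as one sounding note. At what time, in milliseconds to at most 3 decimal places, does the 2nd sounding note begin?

note 2 onset = 3/2b = 671.642ms

1. 0.0ms @ 0 + 671.642ms (3/2)
2. 671.642ms @ 3/2 + 2014.925ms (9/2)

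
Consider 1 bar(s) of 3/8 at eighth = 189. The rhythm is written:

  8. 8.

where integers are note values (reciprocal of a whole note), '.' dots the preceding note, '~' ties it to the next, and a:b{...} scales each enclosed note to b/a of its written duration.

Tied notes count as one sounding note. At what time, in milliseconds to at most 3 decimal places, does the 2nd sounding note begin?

note 2 onset = 3/2b = 476.19ms

1. 0.0ms @ 0 + 476.19ms (3/2)
2. 476.19ms @ 3/2 + 476.19ms (3/2)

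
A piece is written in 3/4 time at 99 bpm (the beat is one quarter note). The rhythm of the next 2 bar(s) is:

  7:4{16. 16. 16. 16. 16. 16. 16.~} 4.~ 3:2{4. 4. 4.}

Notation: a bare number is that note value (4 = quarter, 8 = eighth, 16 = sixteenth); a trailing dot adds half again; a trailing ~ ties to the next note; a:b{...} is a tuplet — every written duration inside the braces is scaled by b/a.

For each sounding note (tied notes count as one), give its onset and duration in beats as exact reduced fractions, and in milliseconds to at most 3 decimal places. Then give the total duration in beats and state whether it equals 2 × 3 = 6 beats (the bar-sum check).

1) 0.0ms=0b +129.87ms=3/14b
2) 129.87ms=3/14b +129.87ms=3/14b
3) 259.74ms=3/7b +129.87ms=3/14b
4) 389.61ms=9/14b +129.87ms=3/14b
5) 519.481ms=6/7b +129.87ms=3/14b
6) 649.351ms=15/14b +129.87ms=3/14b
7) 779.221ms=9/7b +1645.022ms=19/7b
8) 2424.242ms=4b +606.061ms=1b
9) 3030.303ms=5b +606.061ms=1b
Σ=6b of 6 (99bpm 3/4) — PASS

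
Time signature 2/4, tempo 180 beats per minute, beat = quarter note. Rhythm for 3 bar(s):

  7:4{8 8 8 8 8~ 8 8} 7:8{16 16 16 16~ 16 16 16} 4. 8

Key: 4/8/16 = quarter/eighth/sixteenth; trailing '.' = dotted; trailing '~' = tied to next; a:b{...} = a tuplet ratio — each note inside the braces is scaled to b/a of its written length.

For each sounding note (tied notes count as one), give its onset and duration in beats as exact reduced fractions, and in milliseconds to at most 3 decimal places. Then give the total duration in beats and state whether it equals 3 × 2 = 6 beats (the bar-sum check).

1) 0.0ms=0b +95.238ms=2/7b
2) 95.238ms=2/7b +95.238ms=2/7b
3) 190.476ms=4/7b +95.238ms=2/7b
4) 285.714ms=6/7b +95.238ms=2/7b
5) 380.952ms=8/7b +190.476ms=4/7b
6) 571.429ms=12/7b +95.238ms=2/7b
7) 666.667ms=2b +95.238ms=2/7b
8) 761.905ms=16/7b +95.238ms=2/7b
9) 857.143ms=18/7b +95.238ms=2/7b
10) 952.381ms=20/7b +190.476ms=4/7b
11) 1142.857ms=24/7b +95.238ms=2/7b
12) 1238.095ms=26/7b +95.238ms=2/7b
13) 1333.333ms=4b +500.0ms=3/2b
14) 1833.333ms=11/2b +166.667ms=1/2b
Σ=6b of 6 (180bpm 2/4) — PASS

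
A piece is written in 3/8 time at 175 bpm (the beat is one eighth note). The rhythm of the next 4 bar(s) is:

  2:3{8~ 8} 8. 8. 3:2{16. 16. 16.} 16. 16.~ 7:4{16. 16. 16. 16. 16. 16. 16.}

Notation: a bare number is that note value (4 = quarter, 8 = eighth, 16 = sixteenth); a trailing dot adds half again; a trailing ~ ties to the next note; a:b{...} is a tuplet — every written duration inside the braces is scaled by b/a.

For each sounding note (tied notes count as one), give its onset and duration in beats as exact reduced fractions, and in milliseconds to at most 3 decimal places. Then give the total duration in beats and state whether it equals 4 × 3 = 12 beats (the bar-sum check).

1) 0.0ms=0b +1028.571ms=3b
2) 1028.571ms=3b +514.286ms=3/2b
3) 1542.857ms=9/2b +514.286ms=3/2b
4) 2057.143ms=6b +171.429ms=1/2b
5) 2228.571ms=13/2b +171.429ms=1/2b
6) 2400.0ms=7b +171.429ms=1/2b
7) 2571.429ms=15/2b +257.143ms=3/4b
8) 2828.571ms=33/4b +404.082ms=33/28b
9) 3232.653ms=66/7b +146.939ms=3/7b
10) 3379.592ms=69/7b +146.939ms=3/7b
11) 3526.531ms=72/7b +146.939ms=3/7b
12) 3673.469ms=75/7b +146.939ms=3/7b
13) 3820.408ms=78/7b +146.939ms=3/7b
14) 3967.347ms=81/7b +146.939ms=3/7b
Σ=12b of 12 (175bpm 3/8) — PASS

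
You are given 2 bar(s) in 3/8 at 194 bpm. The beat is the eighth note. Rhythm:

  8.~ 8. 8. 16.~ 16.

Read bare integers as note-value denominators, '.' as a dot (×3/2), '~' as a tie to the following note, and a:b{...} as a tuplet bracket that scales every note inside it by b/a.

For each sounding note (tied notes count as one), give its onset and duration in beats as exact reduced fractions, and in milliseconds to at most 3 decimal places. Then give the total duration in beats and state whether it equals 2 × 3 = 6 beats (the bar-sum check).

1) 0.0ms=0b +927.835ms=3b
2) 927.835ms=3b +463.918ms=3/2b
3) 1391.753ms=9/2b +463.918ms=3/2b
Σ=6b of 6 (194bpm 3/8) — PASS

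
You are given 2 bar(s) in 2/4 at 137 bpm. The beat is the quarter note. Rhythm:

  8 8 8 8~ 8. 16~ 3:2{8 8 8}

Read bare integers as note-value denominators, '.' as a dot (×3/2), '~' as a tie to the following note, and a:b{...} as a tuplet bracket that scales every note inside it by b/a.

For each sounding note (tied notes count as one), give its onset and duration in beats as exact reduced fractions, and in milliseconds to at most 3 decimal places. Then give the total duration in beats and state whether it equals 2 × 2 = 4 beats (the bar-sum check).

1) 0.0ms=0b +218.978ms=1/2b
2) 218.978ms=1/2b +218.978ms=1/2b
3) 437.956ms=1b +218.978ms=1/2b
4) 656.934ms=3/2b +547.445ms=5/4b
5) 1204.38ms=11/4b +255.474ms=7/12b
6) 1459.854ms=10/3b +145.985ms=1/3b
7) 1605.839ms=11/3b +145.985ms=1/3b
Σ=4b of 4 (137bpm 2/4) — PASS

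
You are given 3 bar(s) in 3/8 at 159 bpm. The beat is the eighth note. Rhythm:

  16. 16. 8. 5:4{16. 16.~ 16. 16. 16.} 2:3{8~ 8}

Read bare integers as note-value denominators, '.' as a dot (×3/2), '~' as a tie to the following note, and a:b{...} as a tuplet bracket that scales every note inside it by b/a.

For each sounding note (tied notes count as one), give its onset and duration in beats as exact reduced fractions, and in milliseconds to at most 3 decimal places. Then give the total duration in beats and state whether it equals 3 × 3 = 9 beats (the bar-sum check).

1) 0.0ms=0b +283.019ms=3/4b
2) 283.019ms=3/4b +283.019ms=3/4b
3) 566.038ms=3/2b +566.038ms=3/2b
4) 1132.075ms=3b +226.415ms=3/5b
5) 1358.491ms=18/5b +452.83ms=6/5b
6) 1811.321ms=24/5b +226.415ms=3/5b
7) 2037.736ms=27/5b +226.415ms=3/5b
8) 2264.151ms=6b +1132.075ms=3b
Σ=9b of 9 (159bpm 3/8) — PASS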